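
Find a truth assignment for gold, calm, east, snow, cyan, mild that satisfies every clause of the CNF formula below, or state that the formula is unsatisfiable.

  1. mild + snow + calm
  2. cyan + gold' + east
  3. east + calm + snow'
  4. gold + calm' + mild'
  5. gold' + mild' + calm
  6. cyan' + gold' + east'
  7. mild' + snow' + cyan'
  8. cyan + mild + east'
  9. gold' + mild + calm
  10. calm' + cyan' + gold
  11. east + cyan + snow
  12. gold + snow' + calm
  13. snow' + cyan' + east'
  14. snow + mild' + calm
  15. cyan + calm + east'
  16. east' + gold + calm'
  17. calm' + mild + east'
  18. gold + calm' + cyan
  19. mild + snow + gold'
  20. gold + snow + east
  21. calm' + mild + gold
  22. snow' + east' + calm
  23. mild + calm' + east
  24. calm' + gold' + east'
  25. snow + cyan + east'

gold=1,  calm=1,  east=0,  snow=0,  cyan=1,  mild=1

Case mild = 1:
Case gold = 1:
Unit clause (calm) forces calm = 1.
Unit clause (east') forces east = 0.
Unit clause (cyan) forces cyan = 1.
Unit clause (snow') forces snow = 0.
Every clause now holds.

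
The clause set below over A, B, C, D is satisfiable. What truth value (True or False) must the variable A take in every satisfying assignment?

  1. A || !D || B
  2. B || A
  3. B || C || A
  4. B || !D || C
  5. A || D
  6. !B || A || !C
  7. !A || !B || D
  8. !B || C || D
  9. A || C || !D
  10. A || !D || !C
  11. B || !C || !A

Suppose A = false.
The clause (B) is unit, so B = true.
The clause (D) is unit, so D = true.
The clause (!C) is unit, so C = false.
That conflicts with the unit clause (C).
So every satisfying assignment has A = True.

True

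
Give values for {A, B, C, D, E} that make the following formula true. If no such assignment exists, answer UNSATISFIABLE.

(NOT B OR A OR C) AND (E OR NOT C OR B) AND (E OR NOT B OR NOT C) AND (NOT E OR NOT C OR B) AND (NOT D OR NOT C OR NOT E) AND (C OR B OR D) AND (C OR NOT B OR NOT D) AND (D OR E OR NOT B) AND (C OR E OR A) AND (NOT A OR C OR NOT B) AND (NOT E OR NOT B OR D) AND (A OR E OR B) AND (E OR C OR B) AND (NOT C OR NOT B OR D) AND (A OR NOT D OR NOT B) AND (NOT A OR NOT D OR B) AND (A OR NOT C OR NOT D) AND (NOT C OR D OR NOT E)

Branch on B: set B = false.
Branch on E: set E = true.
From the singleton clause (NOT C), C = false.
From the singleton clause (D), D = true.
From the singleton clause (NOT A), A = false.
This assignment satisfies each clause.

A: false,  B: false,  C: false,  D: true,  E: true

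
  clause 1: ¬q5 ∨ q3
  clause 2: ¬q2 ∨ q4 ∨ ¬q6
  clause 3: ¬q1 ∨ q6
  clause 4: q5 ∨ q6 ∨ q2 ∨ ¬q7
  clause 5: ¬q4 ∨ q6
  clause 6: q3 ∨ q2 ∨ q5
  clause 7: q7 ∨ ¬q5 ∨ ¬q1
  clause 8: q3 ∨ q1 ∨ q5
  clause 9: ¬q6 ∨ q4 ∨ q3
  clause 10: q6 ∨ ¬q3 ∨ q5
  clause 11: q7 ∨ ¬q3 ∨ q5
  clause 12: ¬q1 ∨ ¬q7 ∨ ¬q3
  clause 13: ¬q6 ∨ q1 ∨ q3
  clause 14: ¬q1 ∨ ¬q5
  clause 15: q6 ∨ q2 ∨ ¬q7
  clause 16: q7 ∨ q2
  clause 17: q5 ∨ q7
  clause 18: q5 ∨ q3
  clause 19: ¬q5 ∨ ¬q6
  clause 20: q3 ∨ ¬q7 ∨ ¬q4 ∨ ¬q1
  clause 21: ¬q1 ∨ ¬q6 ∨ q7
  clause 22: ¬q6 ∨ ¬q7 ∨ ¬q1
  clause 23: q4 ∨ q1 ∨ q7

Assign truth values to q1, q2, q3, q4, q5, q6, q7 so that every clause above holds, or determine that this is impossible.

q1=False, q2=False, q3=True, q4=True, q5=False, q6=True, q7=True

Suppose q5 = False.
(q7) alone gives q7 = True.
(q3) alone gives q3 = True.
(q6) alone gives q6 = True.
(¬q1) alone gives q1 = False.
Suppose q2 = False.
No clause remains; q4 is free.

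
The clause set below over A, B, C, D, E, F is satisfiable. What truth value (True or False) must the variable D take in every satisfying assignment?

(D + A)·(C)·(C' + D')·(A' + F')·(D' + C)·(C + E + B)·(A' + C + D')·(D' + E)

Suppose D = 1.
Unit clause (C) forces C = 1.
But (C') is also a unit clause — contradiction.
So every satisfying assignment has D = False.

False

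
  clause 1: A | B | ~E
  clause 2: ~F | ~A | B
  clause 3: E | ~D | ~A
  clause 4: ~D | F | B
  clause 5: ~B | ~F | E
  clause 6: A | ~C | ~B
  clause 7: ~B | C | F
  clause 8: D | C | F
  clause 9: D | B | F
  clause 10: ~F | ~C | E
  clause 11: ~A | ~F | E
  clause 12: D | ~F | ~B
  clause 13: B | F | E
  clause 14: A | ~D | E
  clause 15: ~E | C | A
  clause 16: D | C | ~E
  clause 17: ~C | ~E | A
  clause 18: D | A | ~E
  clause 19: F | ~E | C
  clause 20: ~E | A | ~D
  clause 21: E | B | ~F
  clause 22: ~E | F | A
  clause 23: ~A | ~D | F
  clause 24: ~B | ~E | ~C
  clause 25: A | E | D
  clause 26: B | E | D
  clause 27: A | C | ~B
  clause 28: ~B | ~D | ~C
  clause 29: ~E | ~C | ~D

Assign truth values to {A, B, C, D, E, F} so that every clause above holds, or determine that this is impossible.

A ↦ 1; B ↦ 1; C ↦ 1; D ↦ 0; E ↦ 0; F ↦ 0

Branch on A: set A = 1.
Branch on F: set F = 0.
Unit clause (~D) forces D = 0.
Unit clause (C) forces C = 1.
Unit clause (B) forces B = 1.
Unit clause (~E) forces E = 0.
Every clause now holds.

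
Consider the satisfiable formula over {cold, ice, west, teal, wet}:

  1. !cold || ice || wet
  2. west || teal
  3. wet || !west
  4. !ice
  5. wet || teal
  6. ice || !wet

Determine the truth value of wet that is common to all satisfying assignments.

False

Suppose wet = true.
The clause (!ice) is unit, so ice = false.
That conflicts with the unit clause (ice).
So every satisfying assignment has wet = False.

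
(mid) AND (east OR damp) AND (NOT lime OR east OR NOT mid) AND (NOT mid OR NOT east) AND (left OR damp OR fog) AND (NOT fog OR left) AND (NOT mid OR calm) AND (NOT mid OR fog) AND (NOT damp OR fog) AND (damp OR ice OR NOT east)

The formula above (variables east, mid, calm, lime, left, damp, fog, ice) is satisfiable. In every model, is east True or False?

False

Suppose east = true.
(mid) alone gives mid = true.
That conflicts with the unit clause (NOT mid).
So every satisfying assignment has east = False.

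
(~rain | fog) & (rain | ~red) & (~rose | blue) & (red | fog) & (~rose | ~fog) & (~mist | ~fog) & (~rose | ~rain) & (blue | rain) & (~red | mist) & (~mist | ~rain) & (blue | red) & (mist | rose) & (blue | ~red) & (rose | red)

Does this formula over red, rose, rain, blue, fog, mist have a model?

No

Try rain = 0.
Unit clause (~red) forces red = 0.
Unit clause (fog) forces fog = 1.
Unit clause (~rose) forces rose = 0.
Now (rose) is unsatisfied and unit — conflict.
So rain must be the other value — set rain = 1.
Unit clause (fog) forces fog = 1.
Unit clause (~rose) forces rose = 0.
Unit clause (~mist) forces mist = 0.
Now (mist) is unsatisfied and unit — conflict.
Neither rain = 1 nor rain = 0 works.
No assignment satisfies every clause.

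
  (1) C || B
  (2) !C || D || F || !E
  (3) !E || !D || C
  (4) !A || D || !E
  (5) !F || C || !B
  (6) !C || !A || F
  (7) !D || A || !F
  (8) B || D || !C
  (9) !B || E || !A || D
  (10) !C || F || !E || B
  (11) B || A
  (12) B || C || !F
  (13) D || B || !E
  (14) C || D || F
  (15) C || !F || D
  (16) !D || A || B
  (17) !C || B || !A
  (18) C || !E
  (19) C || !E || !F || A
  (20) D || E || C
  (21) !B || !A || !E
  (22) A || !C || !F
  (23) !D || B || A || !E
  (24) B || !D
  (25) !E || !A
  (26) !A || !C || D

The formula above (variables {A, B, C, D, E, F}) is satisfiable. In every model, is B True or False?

True

Suppose B = false.
The clause (C) is unit, so C = true.
The clause (D) is unit, so D = true.
But (!D) is also a unit clause — contradiction.
So every satisfying assignment has B = True.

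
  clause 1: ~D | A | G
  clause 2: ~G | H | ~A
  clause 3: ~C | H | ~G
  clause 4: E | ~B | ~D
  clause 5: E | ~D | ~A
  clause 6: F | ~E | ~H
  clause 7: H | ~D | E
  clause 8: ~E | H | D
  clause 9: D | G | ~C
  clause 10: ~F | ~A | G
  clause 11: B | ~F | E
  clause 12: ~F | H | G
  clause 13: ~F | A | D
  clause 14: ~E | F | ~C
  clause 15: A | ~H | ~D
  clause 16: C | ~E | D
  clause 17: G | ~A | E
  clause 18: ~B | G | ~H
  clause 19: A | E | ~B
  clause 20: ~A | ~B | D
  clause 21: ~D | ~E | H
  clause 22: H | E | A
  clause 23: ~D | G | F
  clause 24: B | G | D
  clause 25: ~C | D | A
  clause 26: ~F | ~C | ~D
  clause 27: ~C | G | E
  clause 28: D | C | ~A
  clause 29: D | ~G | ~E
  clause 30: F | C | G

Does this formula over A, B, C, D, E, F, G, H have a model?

Case D = 0:
Case E = 0:
Case G = 1:
Case H = 1:
Case B = 0:
The clause (~F) is unit, so F = 0.
Case C = 1:
The clause (A) is unit, so A = 1.
All clauses are satisfied.
A satisfying assignment: A ↦ 1,  B ↦ 0,  C ↦ 1,  D ↦ 0,  E ↦ 0,  F ↦ 0,  G ↦ 1,  H ↦ 1.

Satisfiable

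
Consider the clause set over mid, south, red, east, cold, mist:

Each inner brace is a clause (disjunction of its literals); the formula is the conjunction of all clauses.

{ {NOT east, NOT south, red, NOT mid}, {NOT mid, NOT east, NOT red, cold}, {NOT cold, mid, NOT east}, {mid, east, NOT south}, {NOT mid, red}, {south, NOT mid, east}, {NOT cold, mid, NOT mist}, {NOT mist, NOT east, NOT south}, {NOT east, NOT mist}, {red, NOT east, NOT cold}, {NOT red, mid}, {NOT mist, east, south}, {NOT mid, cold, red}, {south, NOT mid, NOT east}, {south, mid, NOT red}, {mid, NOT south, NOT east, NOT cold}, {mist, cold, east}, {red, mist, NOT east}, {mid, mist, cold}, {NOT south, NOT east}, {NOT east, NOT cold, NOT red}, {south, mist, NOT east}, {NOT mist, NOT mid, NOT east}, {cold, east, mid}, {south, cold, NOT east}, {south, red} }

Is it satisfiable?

Suppose mid = true.
The clause (red) is unit, so red = true.
Suppose east = false.
The clause (south) is unit, so south = true.
Suppose mist = true.
Every clause is now satisfied; cold is unconstrained.
A satisfying assignment: mid ↦ true, south ↦ true, red ↦ true, east ↦ false, cold ↦ true, mist ↦ true.

Yes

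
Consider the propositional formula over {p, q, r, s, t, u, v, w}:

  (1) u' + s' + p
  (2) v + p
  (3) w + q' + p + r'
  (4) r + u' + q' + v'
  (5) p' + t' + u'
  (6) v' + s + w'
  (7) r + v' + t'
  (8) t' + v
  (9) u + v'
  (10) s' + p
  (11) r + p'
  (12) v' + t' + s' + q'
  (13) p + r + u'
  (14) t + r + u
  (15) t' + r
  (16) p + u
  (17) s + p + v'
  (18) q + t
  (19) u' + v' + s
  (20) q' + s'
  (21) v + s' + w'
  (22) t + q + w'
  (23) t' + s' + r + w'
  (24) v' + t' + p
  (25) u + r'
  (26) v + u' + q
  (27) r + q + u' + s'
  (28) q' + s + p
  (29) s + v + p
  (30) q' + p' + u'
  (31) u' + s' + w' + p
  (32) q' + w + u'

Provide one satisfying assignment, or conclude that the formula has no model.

Try v = 1.
From the singleton clause (u), u = 1.
From the singleton clause (s), s = 1.
From the singleton clause (p), p = 1.
From the singleton clause (t'), t = 0.
From the singleton clause (r), r = 1.
From the singleton clause (q), q = 1.
That conflicts with the unit clause (q').
Undo v and try v = 0.
From the singleton clause (p), p = 1.
From the singleton clause (t'), t = 0.
From the singleton clause (r), r = 1.
From the singleton clause (q), q = 1.
From the singleton clause (s'), s = 0.
From the singleton clause (u), u = 1.
That conflicts with the unit clause (u').
Both values of v lead to a conflict.

UNSATISFIABLE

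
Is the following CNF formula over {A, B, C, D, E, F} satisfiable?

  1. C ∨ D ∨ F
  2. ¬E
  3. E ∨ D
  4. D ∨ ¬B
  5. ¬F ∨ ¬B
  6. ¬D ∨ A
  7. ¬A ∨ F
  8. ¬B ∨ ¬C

From the singleton clause (¬E), E = False.
From the singleton clause (D), D = True.
From the singleton clause (A), A = True.
From the singleton clause (F), F = True.
From the singleton clause (¬B), B = False.
All clauses hold; C can take either value.
A satisfying assignment: A=True; B=False; C=False; D=True; E=False; F=True.

Yes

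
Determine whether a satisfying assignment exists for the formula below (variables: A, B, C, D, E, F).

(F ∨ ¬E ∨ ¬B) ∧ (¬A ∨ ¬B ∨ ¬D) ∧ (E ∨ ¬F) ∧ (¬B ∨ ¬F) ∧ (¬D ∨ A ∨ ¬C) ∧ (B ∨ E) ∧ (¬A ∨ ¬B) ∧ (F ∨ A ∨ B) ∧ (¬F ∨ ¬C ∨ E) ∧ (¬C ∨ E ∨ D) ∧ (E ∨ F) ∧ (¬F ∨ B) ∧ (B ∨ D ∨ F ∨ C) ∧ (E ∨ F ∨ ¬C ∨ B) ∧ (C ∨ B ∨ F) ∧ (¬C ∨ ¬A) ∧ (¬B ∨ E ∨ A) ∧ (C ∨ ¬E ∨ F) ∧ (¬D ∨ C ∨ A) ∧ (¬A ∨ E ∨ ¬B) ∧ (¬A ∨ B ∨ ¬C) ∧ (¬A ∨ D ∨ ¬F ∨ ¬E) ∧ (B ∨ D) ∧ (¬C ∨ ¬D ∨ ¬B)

No, unsatisfiable

Branch on E: set E = True.
Branch on F: set F = True.
(¬B) alone gives B = False.
Now (B) is unsatisfied and unit — conflict.
Undo F and try F = False.
(¬B) alone gives B = False.
(A) alone gives A = True.
(C) alone gives C = True.
Now (¬C) is unsatisfied and unit — conflict.
Both values of F lead to a conflict.
Undo E and try E = False.
(¬F) alone gives F = False.
Now (F) is unsatisfied and unit — conflict.
Both values of E lead to a conflict.
No assignment satisfies every clause.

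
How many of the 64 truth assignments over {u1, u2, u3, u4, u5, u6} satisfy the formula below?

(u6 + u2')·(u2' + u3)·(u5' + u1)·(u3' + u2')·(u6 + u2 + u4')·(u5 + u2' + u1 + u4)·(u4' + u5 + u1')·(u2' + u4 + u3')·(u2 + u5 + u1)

There are 2^6 = 64 truth assignments over (u1, u2, u3, u4, u5, u6).
Split on u2. With u2 = 1, the clauses containing u2 are satisfied and u2' drops from the rest; 0 of the 2^5 = 32 assignments to the other variables satisfy what remains.
With u2 = 0, by the same count on the reduced clause set, 10 assignments work.
Total: 0 + 10 = 10.

10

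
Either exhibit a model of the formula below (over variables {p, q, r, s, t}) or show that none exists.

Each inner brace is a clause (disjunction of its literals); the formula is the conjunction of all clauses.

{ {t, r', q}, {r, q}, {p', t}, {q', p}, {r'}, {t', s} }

p ↦ 1,  q ↦ 1,  r ↦ 0,  s ↦ 1,  t ↦ 1

Unit clause (r') forces r = 0.
Unit clause (q) forces q = 1.
Unit clause (p) forces p = 1.
Unit clause (t) forces t = 1.
Unit clause (s) forces s = 1.
This assignment satisfies each clause.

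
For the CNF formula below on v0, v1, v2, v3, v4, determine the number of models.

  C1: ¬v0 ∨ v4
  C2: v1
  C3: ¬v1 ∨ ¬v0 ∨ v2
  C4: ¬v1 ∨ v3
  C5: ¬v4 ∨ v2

There are 2^5 = 32 truth assignments over (v0, v1, v2, v3, v4).
Split on v1. With v1 = True, the clauses containing v1 are satisfied and ¬v1 drops from the rest; 4 of the 2^4 = 16 assignments to the other variables satisfy what remains.
With v1 = False, by the same count on the reduced clause set, 0 assignments work.
(One model: v0=F, v1=T, v2=F, v3=T, v4=F.)
Total: 4 + 0 = 4.

4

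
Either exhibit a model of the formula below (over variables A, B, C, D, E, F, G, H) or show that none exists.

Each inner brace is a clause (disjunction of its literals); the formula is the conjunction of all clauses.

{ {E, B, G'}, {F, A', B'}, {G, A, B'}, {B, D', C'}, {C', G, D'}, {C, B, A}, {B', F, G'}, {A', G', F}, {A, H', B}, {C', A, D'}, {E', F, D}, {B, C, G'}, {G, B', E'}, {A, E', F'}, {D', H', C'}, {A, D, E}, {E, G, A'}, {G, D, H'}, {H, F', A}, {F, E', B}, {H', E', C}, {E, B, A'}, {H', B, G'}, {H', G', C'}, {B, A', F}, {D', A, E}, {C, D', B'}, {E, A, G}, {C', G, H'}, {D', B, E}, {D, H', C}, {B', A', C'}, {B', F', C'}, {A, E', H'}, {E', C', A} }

Case E = 1:
Case F = 1:
From the singleton clause (A), A = 1.
Case G = 0:
From the singleton clause (B'), B = 0.
Case D = 0:
From the singleton clause (H'), H = 0.
All clauses hold; C can take either value.

A ↦ 1,  B ↦ 0,  C ↦ 0,  D ↦ 0,  E ↦ 1,  F ↦ 1,  G ↦ 0,  H ↦ 0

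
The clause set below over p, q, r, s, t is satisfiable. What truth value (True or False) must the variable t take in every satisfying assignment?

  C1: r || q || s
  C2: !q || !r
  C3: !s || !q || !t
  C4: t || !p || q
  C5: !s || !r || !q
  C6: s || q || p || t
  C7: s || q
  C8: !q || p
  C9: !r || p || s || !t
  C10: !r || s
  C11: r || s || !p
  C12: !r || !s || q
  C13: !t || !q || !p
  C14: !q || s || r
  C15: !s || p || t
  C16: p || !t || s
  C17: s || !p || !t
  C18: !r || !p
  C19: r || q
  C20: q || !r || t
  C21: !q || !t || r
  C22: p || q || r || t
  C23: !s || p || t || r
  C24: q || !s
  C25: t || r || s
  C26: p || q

Suppose t = true.
Suppose q = false.
The clause (s) is unit, so s = true.
But (!s) is also a unit clause — contradiction.
That branch fails; take q = true instead.
The clause (!r) is unit, so r = false.
But (r) is also a unit clause — contradiction.
Both values of q lead to a conflict.
So every satisfying assignment has t = False.

False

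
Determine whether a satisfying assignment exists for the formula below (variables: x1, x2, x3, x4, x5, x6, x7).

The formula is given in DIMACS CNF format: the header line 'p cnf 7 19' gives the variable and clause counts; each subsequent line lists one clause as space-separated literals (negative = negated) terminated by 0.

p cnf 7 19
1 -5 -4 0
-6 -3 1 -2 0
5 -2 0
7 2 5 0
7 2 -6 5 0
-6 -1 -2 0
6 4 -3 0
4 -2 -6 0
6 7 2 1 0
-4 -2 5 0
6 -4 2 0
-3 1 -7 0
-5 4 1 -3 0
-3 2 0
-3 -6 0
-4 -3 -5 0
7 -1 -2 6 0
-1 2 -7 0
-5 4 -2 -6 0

Case x5 = True:
Case x1 = True:
Case x6 = True:
(¬x2) alone gives x2 = False.
(¬x3) alone gives x3 = False.
(¬x7) alone gives x7 = False.
All clauses hold; x4 can take either value.
A satisfying assignment: x1 ↦ True,  x2 ↦ False,  x3 ↦ False,  x4 ↦ False,  x5 ↦ True,  x6 ↦ True,  x7 ↦ False.

Yes, satisfiable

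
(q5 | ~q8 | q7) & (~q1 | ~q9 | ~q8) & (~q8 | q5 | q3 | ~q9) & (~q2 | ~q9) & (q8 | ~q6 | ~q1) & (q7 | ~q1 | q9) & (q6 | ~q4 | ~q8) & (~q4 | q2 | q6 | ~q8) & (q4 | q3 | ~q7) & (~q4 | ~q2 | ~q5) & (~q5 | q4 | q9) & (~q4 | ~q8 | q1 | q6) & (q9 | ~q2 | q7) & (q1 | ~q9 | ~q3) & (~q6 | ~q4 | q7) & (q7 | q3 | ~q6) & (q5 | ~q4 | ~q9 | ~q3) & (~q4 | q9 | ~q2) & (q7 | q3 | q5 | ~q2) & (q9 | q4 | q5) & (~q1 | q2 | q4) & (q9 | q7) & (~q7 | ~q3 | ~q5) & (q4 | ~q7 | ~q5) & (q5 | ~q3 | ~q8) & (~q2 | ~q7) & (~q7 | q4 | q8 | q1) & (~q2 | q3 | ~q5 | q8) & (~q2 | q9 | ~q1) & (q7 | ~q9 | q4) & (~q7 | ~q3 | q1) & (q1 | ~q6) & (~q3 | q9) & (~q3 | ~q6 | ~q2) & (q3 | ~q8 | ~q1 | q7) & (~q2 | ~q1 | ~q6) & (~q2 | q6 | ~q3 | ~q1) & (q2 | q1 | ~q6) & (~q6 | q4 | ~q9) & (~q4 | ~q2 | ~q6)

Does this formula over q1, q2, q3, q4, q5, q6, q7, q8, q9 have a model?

Branch on q2: set q2 = 0.
Branch on q1: set q1 = 1.
The clause (q4) is unit, so q4 = 1.
Branch on q9: set q9 = 0.
The clause (q7) is unit, so q7 = 1.
The clause (~q3) is unit, so q3 = 0.
Branch on q8: set q8 = 1.
The clause (q6) is unit, so q6 = 1.
All clauses hold; q5 can take either value.
A satisfying assignment: q1 ↦ 1; q2 ↦ 0; q3 ↦ 0; q4 ↦ 1; q5 ↦ 0; q6 ↦ 1; q7 ↦ 1; q8 ↦ 1; q9 ↦ 0.

Yes, satisfiable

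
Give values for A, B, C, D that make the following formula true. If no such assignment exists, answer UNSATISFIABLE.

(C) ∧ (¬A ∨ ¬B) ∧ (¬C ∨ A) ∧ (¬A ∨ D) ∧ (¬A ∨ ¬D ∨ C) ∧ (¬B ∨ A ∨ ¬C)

From the singleton clause (C), C = True.
From the singleton clause (A), A = True.
From the singleton clause (¬B), B = False.
From the singleton clause (D), D = True.
This assignment satisfies each clause.

A=True; B=False; C=True; D=True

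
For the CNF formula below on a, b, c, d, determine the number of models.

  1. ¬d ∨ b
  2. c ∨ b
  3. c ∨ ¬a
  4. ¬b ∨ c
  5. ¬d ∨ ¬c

4

There are 2^4 = 16 truth assignments over (a, b, c, d).
Check each against the 5 clauses (columns in the order a, b, c, d):
  F F F F  ✗ fails (c ∨ b)
  F F F T  ✗ fails (¬d ∨ b)
  F F T F  ✓ satisfies all
  F F T T  ✗ fails (¬d ∨ b)
  F T F F  ✗ fails (¬b ∨ c)
  F T F T  ✗ fails (¬b ∨ c)
  F T T F  ✓ satisfies all
  F T T T  ✗ fails (¬d ∨ ¬c)
  T F F F  ✗ fails (c ∨ b)
  T F F T  ✗ fails (¬d ∨ b)
  T F T F  ✓ satisfies all
  T F T T  ✗ fails (¬d ∨ b)
  T T F F  ✗ fails (c ∨ ¬a)
  T T F T  ✗ fails (c ∨ ¬a)
  T T T F  ✓ satisfies all
  T T T T  ✗ fails (¬d ∨ ¬c)
4 of the 16 rows are models.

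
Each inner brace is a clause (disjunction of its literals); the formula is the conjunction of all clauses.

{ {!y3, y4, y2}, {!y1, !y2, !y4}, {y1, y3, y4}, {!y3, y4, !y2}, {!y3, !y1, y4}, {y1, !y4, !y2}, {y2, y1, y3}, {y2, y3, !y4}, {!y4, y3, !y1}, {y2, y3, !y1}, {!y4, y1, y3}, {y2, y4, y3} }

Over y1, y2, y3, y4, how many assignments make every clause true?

3

There are 2^4 = 16 truth assignments over (y1, y2, y3, y4).
Split on y4. With y4 = true, the clauses containing y4 are satisfied and !y4 drops from the rest; 2 of the 2^3 = 8 assignments to the other variables satisfy what remains.
With y4 = false, by the same count on the reduced clause set, 1 assignment works.
(One model: y1=F, y2=F, y3=T, y4=T.)
Total: 2 + 1 = 3.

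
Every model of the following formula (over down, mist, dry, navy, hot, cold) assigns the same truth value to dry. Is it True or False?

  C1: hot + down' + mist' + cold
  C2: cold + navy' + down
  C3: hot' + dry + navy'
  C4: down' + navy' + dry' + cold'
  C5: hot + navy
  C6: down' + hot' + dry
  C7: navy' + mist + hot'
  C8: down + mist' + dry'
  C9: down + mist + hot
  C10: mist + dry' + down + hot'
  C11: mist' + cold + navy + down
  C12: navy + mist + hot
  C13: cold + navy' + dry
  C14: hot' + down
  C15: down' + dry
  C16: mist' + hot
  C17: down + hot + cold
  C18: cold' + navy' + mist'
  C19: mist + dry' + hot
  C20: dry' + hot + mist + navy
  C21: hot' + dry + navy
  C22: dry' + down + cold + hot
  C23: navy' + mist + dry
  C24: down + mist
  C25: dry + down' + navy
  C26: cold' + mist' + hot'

True

Suppose dry = 0.
(down') alone gives down = 0.
(hot') alone gives hot = 0.
(navy) alone gives navy = 1.
(cold) alone gives cold = 1.
(mist) alone gives mist = 1.
But (mist') is also a unit clause — contradiction.
So every satisfying assignment has dry = True.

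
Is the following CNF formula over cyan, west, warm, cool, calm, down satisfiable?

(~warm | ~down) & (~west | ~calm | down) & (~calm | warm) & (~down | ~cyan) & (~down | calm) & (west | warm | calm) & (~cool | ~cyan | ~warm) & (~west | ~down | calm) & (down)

The clause (down) is unit, so down = 1.
The clause (~warm) is unit, so warm = 0.
The clause (~calm) is unit, so calm = 0.
But (calm) is also a unit clause — contradiction.
No assignment satisfies every clause.

No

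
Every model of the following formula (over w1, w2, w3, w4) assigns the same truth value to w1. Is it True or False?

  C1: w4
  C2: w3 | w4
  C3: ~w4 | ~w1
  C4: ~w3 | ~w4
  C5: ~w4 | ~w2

False

Suppose w1 = 1.
Unit clause (w4) forces w4 = 1.
That conflicts with the unit clause (~w4).
So every satisfying assignment has w1 = False.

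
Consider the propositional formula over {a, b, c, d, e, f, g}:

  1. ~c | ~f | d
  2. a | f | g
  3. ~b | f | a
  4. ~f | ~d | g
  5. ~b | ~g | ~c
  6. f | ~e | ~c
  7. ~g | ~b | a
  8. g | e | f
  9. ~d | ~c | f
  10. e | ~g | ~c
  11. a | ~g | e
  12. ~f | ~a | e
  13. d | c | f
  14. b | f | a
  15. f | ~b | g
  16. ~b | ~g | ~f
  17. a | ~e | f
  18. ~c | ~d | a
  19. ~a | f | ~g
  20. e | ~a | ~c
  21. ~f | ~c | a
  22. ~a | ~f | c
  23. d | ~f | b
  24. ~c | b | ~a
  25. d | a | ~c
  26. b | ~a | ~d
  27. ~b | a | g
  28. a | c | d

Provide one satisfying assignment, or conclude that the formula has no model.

Suppose c = 0.
Suppose d = 1.
Suppose f = 1.
The clause (g) is unit, so g = 1.
The clause (~b) is unit, so b = 0.
The clause (~a) is unit, so a = 0.
The clause (e) is unit, so e = 1.
All clauses are satisfied.

a ↦ 0,  b ↦ 0,  c ↦ 0,  d ↦ 1,  e ↦ 1,  f ↦ 1,  g ↦ 1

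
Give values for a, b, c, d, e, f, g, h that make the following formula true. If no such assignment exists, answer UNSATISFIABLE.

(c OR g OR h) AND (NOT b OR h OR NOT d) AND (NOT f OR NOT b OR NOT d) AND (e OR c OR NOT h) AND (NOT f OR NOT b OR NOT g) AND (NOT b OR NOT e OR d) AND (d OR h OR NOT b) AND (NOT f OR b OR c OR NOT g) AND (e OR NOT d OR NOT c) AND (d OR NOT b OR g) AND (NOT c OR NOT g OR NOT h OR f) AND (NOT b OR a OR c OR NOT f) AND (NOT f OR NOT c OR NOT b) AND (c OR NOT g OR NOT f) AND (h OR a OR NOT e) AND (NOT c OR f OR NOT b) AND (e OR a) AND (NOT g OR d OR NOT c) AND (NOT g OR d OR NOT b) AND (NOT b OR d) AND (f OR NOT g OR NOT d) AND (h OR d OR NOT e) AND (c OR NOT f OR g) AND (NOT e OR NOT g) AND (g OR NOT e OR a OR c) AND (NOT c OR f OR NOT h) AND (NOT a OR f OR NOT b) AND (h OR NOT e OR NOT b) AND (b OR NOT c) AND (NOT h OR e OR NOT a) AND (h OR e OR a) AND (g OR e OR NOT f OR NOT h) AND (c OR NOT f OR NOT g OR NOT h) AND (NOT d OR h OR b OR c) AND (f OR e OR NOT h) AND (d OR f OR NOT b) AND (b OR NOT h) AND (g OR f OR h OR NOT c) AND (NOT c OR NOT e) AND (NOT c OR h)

Branch on e: set e = false.
Unit clause (a) forces a = true.
Unit clause (NOT h) forces h = false.
Unit clause (NOT c) forces c = false.
Unit clause (g) forces g = true.
Unit clause (NOT f) forces f = false.
Unit clause (NOT d) forces d = false.
Unit clause (NOT b) forces b = false.
Every clause now holds.

a=true; b=false; c=false; d=false; e=false; f=false; g=true; h=false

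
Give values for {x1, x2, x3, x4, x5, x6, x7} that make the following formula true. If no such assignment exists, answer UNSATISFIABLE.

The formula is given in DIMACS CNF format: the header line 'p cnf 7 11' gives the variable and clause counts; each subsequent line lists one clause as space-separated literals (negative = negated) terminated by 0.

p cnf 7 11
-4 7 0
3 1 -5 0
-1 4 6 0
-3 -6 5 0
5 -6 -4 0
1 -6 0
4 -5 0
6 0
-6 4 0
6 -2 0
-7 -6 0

Unit clause (x6) forces x6 = True.
Unit clause (x1) forces x1 = True.
Unit clause (x4) forces x4 = True.
Unit clause (x7) forces x7 = True.
Now (¬x7) is unsatisfied and unit — conflict.

UNSATISFIABLE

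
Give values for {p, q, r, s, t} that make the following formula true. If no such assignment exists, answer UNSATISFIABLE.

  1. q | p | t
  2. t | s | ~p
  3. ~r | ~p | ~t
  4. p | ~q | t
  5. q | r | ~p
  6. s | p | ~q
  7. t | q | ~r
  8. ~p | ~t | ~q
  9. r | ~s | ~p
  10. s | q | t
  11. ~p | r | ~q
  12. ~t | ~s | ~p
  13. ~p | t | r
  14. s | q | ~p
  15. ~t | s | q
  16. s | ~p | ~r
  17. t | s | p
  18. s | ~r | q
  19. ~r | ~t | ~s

Branch on q: set q = 0.
Branch on p: set p = 0.
From the singleton clause (t), t = 1.
From the singleton clause (s), s = 1.
From the singleton clause (~r), r = 0.
Every clause now holds.

p: 0,  q: 0,  r: 0,  s: 1,  t: 1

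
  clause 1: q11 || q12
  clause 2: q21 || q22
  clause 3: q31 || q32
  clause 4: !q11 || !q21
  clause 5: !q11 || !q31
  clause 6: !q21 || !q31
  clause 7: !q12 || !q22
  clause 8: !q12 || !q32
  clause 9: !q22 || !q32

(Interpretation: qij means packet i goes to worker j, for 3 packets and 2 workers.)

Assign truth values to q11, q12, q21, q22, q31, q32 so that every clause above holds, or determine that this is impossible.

Case q11 = true:
Unit clause (!q21) forces q21 = false.
Unit clause (q22) forces q22 = true.
Unit clause (!q31) forces q31 = false.
Unit clause (q32) forces q32 = true.
That conflicts with the unit clause (!q32).
Backtrack on q11: now try q11 = false.
Unit clause (q12) forces q12 = true.
Unit clause (!q22) forces q22 = false.
Unit clause (q21) forces q21 = true.
Unit clause (!q31) forces q31 = false.
Unit clause (q32) forces q32 = true.
That conflicts with the unit clause (!q32).
Both values of q11 lead to a conflict.

UNSATISFIABLE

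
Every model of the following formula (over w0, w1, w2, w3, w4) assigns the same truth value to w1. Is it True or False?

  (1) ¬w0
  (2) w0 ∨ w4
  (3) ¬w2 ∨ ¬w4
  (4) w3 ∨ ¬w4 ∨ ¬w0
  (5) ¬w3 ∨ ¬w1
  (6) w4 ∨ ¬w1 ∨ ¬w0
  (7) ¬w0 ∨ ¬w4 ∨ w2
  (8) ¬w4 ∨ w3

Suppose w1 = True.
(¬w0) alone gives w0 = False.
(w4) alone gives w4 = True.
(¬w2) alone gives w2 = False.
(¬w3) alone gives w3 = False.
But (w3) is also a unit clause — contradiction.
So every satisfying assignment has w1 = False.

False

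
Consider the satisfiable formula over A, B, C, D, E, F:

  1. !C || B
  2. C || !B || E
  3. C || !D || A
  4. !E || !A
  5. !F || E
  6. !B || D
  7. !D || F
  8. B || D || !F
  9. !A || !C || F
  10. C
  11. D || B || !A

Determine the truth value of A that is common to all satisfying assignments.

Suppose A = true.
The clause (!E) is unit, so E = false.
The clause (!F) is unit, so F = false.
The clause (!D) is unit, so D = false.
The clause (!B) is unit, so B = false.
That conflicts with the unit clause (B).
So every satisfying assignment has A = False.

False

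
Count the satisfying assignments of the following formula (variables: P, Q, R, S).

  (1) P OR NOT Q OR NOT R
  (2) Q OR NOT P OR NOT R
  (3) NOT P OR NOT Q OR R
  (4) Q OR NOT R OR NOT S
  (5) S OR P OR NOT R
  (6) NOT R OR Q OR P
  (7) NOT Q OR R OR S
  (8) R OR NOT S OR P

5

There are 2^4 = 16 truth assignments over (P, Q, R, S).
Check each against the 8 clauses (columns in the order P, Q, R, S):
  F F F F  ✓ satisfies all
  F F F T  ✗ fails (R OR NOT S OR P)
  F F T F  ✗ fails (S OR P OR NOT R)
  F F T T  ✗ fails (Q OR NOT R OR NOT S)
  F T F F  ✗ fails (NOT Q OR R OR S)
  F T F T  ✗ fails (R OR NOT S OR P)
  F T T F  ✗ fails (P OR NOT Q OR NOT R)
  F T T T  ✗ fails (P OR NOT Q OR NOT R)
  T F F F  ✓ satisfies all
  T F F T  ✓ satisfies all
  T F T F  ✗ fails (Q OR NOT P OR NOT R)
  T F T T  ✗ fails (Q OR NOT P OR NOT R)
  T T F F  ✗ fails (NOT P OR NOT Q OR R)
  T T F T  ✗ fails (NOT P OR NOT Q OR R)
  T T T F  ✓ satisfies all
  T T T T  ✓ satisfies all
5 of the 16 rows are models.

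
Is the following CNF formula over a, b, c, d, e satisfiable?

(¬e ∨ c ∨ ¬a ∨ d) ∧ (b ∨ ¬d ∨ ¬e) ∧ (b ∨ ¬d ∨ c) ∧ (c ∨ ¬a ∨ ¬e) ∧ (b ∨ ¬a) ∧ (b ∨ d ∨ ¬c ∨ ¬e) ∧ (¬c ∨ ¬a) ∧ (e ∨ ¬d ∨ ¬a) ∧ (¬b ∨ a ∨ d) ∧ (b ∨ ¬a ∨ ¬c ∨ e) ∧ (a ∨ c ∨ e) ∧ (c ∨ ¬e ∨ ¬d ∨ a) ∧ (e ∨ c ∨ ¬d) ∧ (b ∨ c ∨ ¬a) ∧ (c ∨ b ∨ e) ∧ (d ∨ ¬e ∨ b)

Yes, satisfiable

Case b = True:
Case c = True:
(¬a) alone gives a = False.
(d) alone gives d = True.
All clauses hold; e can take either value.
A satisfying assignment: a=False; b=True; c=True; d=True; e=True.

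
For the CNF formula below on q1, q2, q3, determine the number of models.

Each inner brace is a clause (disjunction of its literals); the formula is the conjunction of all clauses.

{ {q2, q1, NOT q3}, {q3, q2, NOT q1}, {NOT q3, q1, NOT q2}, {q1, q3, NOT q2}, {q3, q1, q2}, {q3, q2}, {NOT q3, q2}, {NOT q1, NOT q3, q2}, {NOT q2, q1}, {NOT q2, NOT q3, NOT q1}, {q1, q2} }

There are 2^3 = 8 truth assignments over (q1, q2, q3).
Split on q2. With q2 = true, the clauses containing q2 are satisfied and NOT q2 drops from the rest; 1 of the 2^2 = 4 assignments to the other variables satisfy what remains.
With q2 = false, by the same count on the reduced clause set, 0 assignments work.
(One model: q1=T, q2=T, q3=F.)
Total: 1 + 0 = 1.

1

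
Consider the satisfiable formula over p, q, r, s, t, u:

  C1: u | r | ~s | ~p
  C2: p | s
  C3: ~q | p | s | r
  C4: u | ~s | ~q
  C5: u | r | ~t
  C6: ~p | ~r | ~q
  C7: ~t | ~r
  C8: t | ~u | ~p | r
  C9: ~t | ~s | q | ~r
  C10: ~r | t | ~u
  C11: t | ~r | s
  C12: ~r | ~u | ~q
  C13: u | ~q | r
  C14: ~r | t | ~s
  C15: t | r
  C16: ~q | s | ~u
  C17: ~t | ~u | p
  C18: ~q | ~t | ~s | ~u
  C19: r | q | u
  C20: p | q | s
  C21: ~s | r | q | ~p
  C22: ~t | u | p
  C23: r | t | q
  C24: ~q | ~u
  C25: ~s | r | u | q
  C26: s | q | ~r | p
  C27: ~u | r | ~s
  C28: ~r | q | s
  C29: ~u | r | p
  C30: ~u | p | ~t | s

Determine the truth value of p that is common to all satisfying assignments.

Suppose p = 0.
The clause (s) is unit, so s = 1.
Suppose u = 1.
The clause (~t) is unit, so t = 0.
The clause (~r) is unit, so r = 0.
Now (r) is unsatisfied and unit — conflict.
Backtrack on u: now try u = 0.
The clause (~q) is unit, so q = 0.
The clause (r) is unit, so r = 1.
The clause (~t) is unit, so t = 0.
Now (t) is unsatisfied and unit — conflict.
Neither u = 1 nor u = 0 works.
So every satisfying assignment has p = True.

True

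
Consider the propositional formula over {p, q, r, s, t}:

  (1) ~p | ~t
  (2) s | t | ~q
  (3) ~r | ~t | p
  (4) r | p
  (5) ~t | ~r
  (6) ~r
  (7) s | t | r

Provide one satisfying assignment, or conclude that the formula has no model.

p=1, q=1, r=0, s=1, t=0

(~r) alone gives r = 0.
(p) alone gives p = 1.
(~t) alone gives t = 0.
(s) alone gives s = 1.
No clause remains; q is free.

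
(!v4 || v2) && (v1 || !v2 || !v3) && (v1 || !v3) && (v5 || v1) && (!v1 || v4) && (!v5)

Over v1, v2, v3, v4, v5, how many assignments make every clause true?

There are 2^5 = 32 truth assignments over (v1, v2, v3, v4, v5).
Split on v2. With v2 = true, the clauses containing v2 are satisfied and !v2 drops from the rest; 2 of the 2^4 = 16 assignments to the other variables satisfy what remains.
With v2 = false, by the same count on the reduced clause set, 0 assignments work.
(One model: v1=T, v2=T, v3=F, v4=T, v5=F.)
Total: 2 + 0 = 2.

2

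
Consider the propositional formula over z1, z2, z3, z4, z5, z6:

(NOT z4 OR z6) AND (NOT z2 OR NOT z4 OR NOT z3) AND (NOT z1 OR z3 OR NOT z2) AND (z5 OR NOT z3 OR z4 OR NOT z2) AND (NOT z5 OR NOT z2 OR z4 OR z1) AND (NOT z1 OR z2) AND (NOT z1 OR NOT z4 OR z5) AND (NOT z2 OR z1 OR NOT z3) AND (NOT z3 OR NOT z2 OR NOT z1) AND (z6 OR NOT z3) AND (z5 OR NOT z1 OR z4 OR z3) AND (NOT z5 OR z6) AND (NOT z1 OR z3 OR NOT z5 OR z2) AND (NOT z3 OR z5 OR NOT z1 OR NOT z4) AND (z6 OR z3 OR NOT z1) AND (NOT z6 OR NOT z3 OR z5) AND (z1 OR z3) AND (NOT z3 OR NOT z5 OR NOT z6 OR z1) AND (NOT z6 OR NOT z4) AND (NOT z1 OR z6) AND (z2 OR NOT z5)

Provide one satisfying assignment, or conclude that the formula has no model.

UNSATISFIABLE

Case z4 = false:
Case z1 = false:
From the singleton clause (z3), z3 = true.
From the singleton clause (NOT z2), z2 = false.
From the singleton clause (z6), z6 = true.
From the singleton clause (z5), z5 = true.
That conflicts with the unit clause (NOT z5).
So z1 must be the other value — set z1 = true.
From the singleton clause (z2), z2 = true.
From the singleton clause (z3), z3 = true.
That conflicts with the unit clause (NOT z3).
Both values of z1 lead to a conflict.
So z4 must be the other value — set z4 = true.
From the singleton clause (z6), z6 = true.
That conflicts with the unit clause (NOT z6).
Both values of z4 lead to a conflict.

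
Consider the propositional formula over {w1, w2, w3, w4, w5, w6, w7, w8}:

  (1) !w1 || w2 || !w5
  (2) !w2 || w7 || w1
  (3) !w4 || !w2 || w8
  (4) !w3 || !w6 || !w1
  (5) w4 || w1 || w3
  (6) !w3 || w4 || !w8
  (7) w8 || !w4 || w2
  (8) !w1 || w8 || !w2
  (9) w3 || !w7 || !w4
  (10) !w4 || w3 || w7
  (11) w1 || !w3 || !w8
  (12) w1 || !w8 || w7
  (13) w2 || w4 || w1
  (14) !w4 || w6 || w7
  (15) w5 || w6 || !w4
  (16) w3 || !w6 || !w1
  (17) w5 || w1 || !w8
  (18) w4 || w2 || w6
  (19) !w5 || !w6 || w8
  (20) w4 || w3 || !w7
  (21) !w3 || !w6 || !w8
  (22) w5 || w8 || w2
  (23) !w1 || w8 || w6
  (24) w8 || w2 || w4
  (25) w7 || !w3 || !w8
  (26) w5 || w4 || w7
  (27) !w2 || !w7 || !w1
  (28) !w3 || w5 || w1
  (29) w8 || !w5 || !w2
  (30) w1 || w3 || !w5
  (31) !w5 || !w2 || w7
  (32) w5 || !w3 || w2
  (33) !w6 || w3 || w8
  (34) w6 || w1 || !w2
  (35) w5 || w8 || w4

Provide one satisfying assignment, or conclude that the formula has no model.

Suppose w1 = false.
Suppose w2 = false.
(w4) alone gives w4 = true.
(w8) alone gives w8 = true.
(!w3) alone gives w3 = false.
(!w7) alone gives w7 = false.
But (w7) is also a unit clause — contradiction.
Undo w2 and try w2 = true.
(w7) alone gives w7 = true.
(w6) alone gives w6 = true.
Suppose w4 = false.
(w3) alone gives w3 = true.
(!w8) alone gives w8 = false.
(!w5) alone gives w5 = false.
But (w5) is also a unit clause — contradiction.
Undo w4 and try w4 = true.
(w8) alone gives w8 = true.
(w3) alone gives w3 = true.
But (!w3) is also a unit clause — contradiction.
Neither w4 = true nor w4 = false works.
Neither w2 = true nor w2 = false works.
Undo w1 and try w1 = true.
Suppose w2 = true.
(w8) alone gives w8 = true.
(!w7) alone gives w7 = false.
(!w3) alone gives w3 = false.
(!w4) alone gives w4 = false.
(!w6) alone gives w6 = false.
(w5) alone gives w5 = true.
But (!w5) is also a unit clause — contradiction.
Undo w2 and try w2 = false.
(!w5) alone gives w5 = false.
(w8) alone gives w8 = true.
(!w3) alone gives w3 = false.
(!w6) alone gives w6 = false.
(!w4) alone gives w4 = false.
But (w4) is also a unit clause — contradiction.
Neither w2 = true nor w2 = false works.
Neither w1 = true nor w1 = false works.

UNSATISFIABLE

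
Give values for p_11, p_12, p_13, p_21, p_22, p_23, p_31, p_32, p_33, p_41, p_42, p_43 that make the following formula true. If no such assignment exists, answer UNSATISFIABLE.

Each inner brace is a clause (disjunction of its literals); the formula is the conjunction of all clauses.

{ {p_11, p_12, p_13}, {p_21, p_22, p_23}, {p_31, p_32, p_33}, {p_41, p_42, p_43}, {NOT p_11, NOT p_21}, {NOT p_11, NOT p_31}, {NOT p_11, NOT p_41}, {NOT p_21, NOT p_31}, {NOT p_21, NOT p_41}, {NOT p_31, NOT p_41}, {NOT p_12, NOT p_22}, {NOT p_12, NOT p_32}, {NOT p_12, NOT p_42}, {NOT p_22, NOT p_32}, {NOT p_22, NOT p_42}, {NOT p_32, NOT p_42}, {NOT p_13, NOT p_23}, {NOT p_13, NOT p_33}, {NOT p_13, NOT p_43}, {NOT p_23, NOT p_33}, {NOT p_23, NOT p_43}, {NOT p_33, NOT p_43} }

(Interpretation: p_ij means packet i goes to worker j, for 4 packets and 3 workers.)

Case p_11 = false:
Case p_12 = true:
The clause (NOT p_22) is unit, so p_22 = false.
The clause (NOT p_32) is unit, so p_32 = false.
The clause (NOT p_42) is unit, so p_42 = false.
Case p_21 = true:
The clause (NOT p_31) is unit, so p_31 = false.
The clause (p_33) is unit, so p_33 = true.
The clause (NOT p_41) is unit, so p_41 = false.
The clause (p_43) is unit, so p_43 = true.
That conflicts with the unit clause (NOT p_43).
That branch fails; take p_21 = false instead.
The clause (p_23) is unit, so p_23 = true.
The clause (NOT p_13) is unit, so p_13 = false.
The clause (NOT p_33) is unit, so p_33 = false.
The clause (p_31) is unit, so p_31 = true.
The clause (NOT p_41) is unit, so p_41 = false.
The clause (p_43) is unit, so p_43 = true.
That conflicts with the unit clause (NOT p_43).
Both values of p_21 lead to a conflict.
That branch fails; take p_12 = false instead.
The clause (p_13) is unit, so p_13 = true.
The clause (NOT p_23) is unit, so p_23 = false.
The clause (NOT p_33) is unit, so p_33 = false.
The clause (NOT p_43) is unit, so p_43 = false.
Case p_21 = true:
The clause (NOT p_31) is unit, so p_31 = false.
The clause (p_32) is unit, so p_32 = true.
The clause (NOT p_41) is unit, so p_41 = false.
The clause (p_42) is unit, so p_42 = true.
That conflicts with the unit clause (NOT p_42).
That branch fails; take p_21 = false instead.
The clause (p_22) is unit, so p_22 = true.
The clause (NOT p_32) is unit, so p_32 = false.
The clause (p_31) is unit, so p_31 = true.
The clause (NOT p_41) is unit, so p_41 = false.
The clause (p_42) is unit, so p_42 = true.
That conflicts with the unit clause (NOT p_42).
Both values of p_21 lead to a conflict.
Both values of p_12 lead to a conflict.
That branch fails; take p_11 = true instead.
The clause (NOT p_21) is unit, so p_21 = false.
The clause (NOT p_31) is unit, so p_31 = false.
The clause (NOT p_41) is unit, so p_41 = false.
Case p_22 = true:
The clause (NOT p_12) is unit, so p_12 = false.
The clause (NOT p_32) is unit, so p_32 = false.
The clause (p_33) is unit, so p_33 = true.
The clause (NOT p_42) is unit, so p_42 = false.
The clause (p_43) is unit, so p_43 = true.
That conflicts with the unit clause (NOT p_43).
That branch fails; take p_22 = false instead.
The clause (p_23) is unit, so p_23 = true.
The clause (NOT p_13) is unit, so p_13 = false.
The clause (NOT p_33) is unit, so p_33 = false.
The clause (p_32) is unit, so p_32 = true.
The clause (NOT p_12) is unit, so p_12 = false.
The clause (NOT p_42) is unit, so p_42 = false.
The clause (p_43) is unit, so p_43 = true.
That conflicts with the unit clause (NOT p_43).
Both values of p_22 lead to a conflict.
Both values of p_11 lead to a conflict.

UNSATISFIABLE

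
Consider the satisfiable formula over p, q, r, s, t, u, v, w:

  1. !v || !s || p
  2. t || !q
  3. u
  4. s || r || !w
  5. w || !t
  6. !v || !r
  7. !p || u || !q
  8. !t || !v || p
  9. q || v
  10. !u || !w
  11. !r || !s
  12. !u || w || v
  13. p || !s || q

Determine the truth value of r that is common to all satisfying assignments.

Suppose r = true.
From the singleton clause (u), u = true.
From the singleton clause (!v), v = false.
From the singleton clause (q), q = true.
From the singleton clause (t), t = true.
From the singleton clause (w), w = true.
Now (!w) is unsatisfied and unit — conflict.
So every satisfying assignment has r = False.

False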